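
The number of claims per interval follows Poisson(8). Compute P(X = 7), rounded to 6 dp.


P(X=7) = e^(-8) * 8^7 / 7!
≈ 0.0003354626279 * 2097152 / 5040
≈ 0.139587

0.139587


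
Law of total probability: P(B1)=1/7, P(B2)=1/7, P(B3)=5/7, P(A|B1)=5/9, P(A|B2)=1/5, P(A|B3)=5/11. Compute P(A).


P(A) = P(A|B1)P(B1) + P(A|B2)P(B2) + P(A|B3)P(B3)
= 5/9*1/7 + 1/5*1/7 + 5/11*5/7
= 5/63 + 1/35 + 25/77 = 1499/3465

1499/3465


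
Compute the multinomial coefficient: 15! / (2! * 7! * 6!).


15! = 1307674368000
Denominator: 2!=2 * 7!=5040 * 6!=720
Coefficient = 1307674368000 / 7257600 = 180180

180180


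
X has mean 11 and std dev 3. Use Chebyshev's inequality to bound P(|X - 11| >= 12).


k = 12/3 = 4
Chebyshev: P(|X-mu| >= k*sigma) <= 1/k^2 = 1/4^2 = 1/16

1/16


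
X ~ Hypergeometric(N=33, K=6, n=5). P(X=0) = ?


P(X=0) = C(6,0)*C(27,5) / C(33,5)
= 1*80730 / 237336
= 80730/237336 = 13455/39556

13455/39556


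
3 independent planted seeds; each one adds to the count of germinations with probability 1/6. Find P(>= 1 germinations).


P(at least one) = 1 - P(none)
P(none) = (1 - 1/6)^3 = (5/6)^3 = 125/216
P(at least one) = 1 - 125/216 = 91/216

91/216


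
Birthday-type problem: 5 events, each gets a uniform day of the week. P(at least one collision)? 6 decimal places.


P(all different) = prod((7-i)/7 for i=0..4) = 0.149938
P(at least one match) = 1 - 0.149938 = 0.850062

0.850062


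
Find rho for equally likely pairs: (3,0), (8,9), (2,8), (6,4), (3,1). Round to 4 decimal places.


Cov(X,Y) = 3.6400, Var(X) = 5.0400, Var(Y) = 13.0400
rho = Cov/(sqrt(VarX)*sqrt(VarY)) = 0.4490

0.4490


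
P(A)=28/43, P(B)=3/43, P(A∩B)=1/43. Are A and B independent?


P(A)*P(B) = 28/43*3/43 = 84/1849
P(A∩B) = 1/43 != 84/1849, so not independent

No, A and B are not independent


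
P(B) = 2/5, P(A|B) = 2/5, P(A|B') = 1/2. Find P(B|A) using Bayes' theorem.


P(A) = P(A|B)P(B) + P(A|B')P(B') = 2/5*2/5 + 1/2*3/5 = 23/50
P(B|A) = P(A|B)P(B)/P(A) = (4/25)/(23/50) = 8/23

8/23


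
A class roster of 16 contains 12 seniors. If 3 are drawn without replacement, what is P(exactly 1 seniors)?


P(X=1) = C(12,1)*C(4,2) / C(16,3)
= 12*6 / 560
= 72/560 = 9/70

9/70


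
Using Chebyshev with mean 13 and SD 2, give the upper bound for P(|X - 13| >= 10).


k = 10/2 = 5
Chebyshev: P(|X-mu| >= k*sigma) <= 1/k^2 = 1/5^2 = 1/25

1/25


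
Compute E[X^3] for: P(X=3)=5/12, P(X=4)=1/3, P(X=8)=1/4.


E[X^3] = sum(x^3 * P(x))
= 27*5/12 + 64*1/3 + 512*1/4
= 1927/12

1927/12


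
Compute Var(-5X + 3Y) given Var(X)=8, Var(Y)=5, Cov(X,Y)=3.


Var(-5X + 3Y) = (-5)^2*Var(X) + 3^2*Var(Y) + 2*(-5)*3*Cov(X,Y)
= 25*8 + 9*5 - 30*3
= 200 + 45 - 90 = 155

155


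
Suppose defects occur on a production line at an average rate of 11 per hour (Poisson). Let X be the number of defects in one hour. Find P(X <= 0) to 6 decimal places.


P(X<=0) = e^(-11)*11^0/0!
≈ 0.0000167017
≈ 0.000017

0.000017


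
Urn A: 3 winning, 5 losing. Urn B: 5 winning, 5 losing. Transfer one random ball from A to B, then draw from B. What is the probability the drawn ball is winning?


P(transfer winning) = 3/8; P(transfer losing) = 5/8
If winning transferred: Urn II has 6 winning of 11, so P(winning|winning moved) = 6/11
If losing transferred: Urn II has 5 winning of 11, so P(winning|losing moved) = 5/11
By total probability: P(winning) = 3/8*6/11 + 5/8*5/11 = 43/88

43/88


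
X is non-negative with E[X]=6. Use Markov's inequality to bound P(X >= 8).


Markov: P(X >= a) <= E[X]/a
P(X >= 8) <= 6/8 = 3/4

3/4


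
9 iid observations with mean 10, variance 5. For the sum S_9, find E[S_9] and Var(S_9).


E[S_n] = n*mu = 9*10 = 90
Var(S_n) = n*sigma^2 = 9*5 = 45

E[S_9]=90, Var(S_9)=45


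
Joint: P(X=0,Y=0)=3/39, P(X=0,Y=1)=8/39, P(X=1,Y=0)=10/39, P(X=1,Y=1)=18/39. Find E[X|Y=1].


P(Y=1) = 26/39
E[X|Y=1] = (0*8 + 1*18)/26 = 18/26 = 9/13

9/13


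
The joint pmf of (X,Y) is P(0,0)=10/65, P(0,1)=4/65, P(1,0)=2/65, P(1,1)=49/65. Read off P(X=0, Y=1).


Read from table: P(X=0, Y=1) = 4/65

4/65


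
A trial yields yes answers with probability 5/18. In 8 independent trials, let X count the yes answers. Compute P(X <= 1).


P(X<=1) = P(X=0) + P(X=1)
= 815730721/11019960576 + 313742585/1377495072
= 3325671401/11019960576

3325671401/11019960576


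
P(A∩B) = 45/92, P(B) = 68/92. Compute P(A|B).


P(A|B) = P(A∩B)/P(B) = (45/92)/(68/92) = 45/68

45/68


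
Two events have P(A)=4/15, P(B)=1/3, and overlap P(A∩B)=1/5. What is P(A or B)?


P(A∪B) = P(A) + P(B) - P(A∩B)
= 4/15 + 1/3 - 1/5 = 2/5

2/5


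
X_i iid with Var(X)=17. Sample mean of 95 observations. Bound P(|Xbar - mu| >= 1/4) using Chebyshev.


Var(Xbar) = Var(X)/n = 17/95
Chebyshev: P(|Xbar-mu| >= 1/4) <= Var(Xbar)/(1/4)^2 = (17/95)/(1/16) = 272/95
Bound exceeds 1, so trivial bound: 1

1


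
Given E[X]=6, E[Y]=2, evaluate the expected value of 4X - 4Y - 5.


E[4X - 4Y - 5] = 4*E[X] - 4*E[Y] - 5
= (4)*(6) + (-4)*(2) + (-5)
= 24 - 8 - 5 = 11

11


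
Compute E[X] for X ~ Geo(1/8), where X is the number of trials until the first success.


For geometric (trials until first success), E[X] = 1/p = 1/(1/8) = 8

8


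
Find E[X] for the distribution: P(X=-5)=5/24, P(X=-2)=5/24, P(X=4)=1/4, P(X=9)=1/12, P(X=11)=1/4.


E[X] = sum(x * P(x))
= -5*5/24 - 2*5/24 + 4*1/4 + 9*1/12 + 11*1/4
= 73/24

73/24


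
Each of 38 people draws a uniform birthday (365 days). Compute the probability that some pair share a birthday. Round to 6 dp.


P(all different) = prod((365-i)/365 for i=0..37) = 0.135932
P(at least one match) = 1 - 0.135932 = 0.864068

0.864068


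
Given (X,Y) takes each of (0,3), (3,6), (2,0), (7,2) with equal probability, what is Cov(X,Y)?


E[X]=3, E[Y]=11/4, E[XY]=8
Cov(X,Y) = E[XY] - E[X]E[Y] = 8 - 3*11/4 = -1/4

-1/4


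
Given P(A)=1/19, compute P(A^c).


P(A') = 1 - P(A) = 1 - 1/19 = 18/19

18/19


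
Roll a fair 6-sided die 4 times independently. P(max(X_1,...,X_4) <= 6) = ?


P(max <= 6) = P(all X_i <= 6) = (P(X_1 <= 6))^4
= (6/6)^4 = 1^4 = 1

1


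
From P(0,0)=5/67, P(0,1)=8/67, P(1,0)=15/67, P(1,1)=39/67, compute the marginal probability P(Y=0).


P(Y=0) = P(0,0)+P(1,0) = 5/67 + 15/67 = 20/67

20/67


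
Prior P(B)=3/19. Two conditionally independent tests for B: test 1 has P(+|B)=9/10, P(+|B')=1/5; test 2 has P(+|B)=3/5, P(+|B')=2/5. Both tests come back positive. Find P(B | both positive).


After test 1: P(+) = 9/10*3/19 + 1/5*16/19 = 59/190
P(B|+) = (27/190)/(59/190) = 27/59
After test 2 (use post1 as new prior): P(+) = 3/5*27/59 + 2/5*32/59 = 29/59
P(B|+,+) = (81/295)/(29/59) = 81/145

81/145


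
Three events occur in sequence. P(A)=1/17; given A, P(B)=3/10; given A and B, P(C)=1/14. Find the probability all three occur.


P(A∩B∩C) = P(A) * P(B|A) * P(C|A∩B)
= 1/17 * 3/10 * 1/14
= 3/170 * 1/14 = 3/2380

3/2380


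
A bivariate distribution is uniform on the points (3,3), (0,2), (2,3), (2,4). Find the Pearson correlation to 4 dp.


Cov(X,Y) = 0.5000, Var(X) = 1.1875, Var(Y) = 0.5000
rho = Cov/(sqrt(VarX)*sqrt(VarY)) = 0.6489

0.6489


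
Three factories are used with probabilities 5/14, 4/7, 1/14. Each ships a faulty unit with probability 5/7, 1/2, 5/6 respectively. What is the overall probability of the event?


P(A) = P(A|B1)P(B1) + P(A|B2)P(B2) + P(A|B3)P(B3)
= 5/7*5/14 + 1/2*4/7 + 5/6*1/14
= 25/98 + 2/7 + 5/84 = 353/588

353/588


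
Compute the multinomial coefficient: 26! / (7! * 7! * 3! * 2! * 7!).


26! = 403291461126605635584000000
Denominator: 7!=5040 * 7!=5040 * 3!=6 * 2!=2 * 7!=5040
Coefficient = 403291461126605635584000000 / 1536288768000 = 262510193088000

262510193088000


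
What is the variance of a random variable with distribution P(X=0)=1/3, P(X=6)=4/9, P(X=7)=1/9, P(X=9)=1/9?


E[X] = 40/9, E[X^2] = 274/9
Var(X) = E[X^2] - (E[X])^2 = 274/9 - (40/9)^2 = 866/81

866/81


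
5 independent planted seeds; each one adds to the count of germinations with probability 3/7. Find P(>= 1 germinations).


P(at least one) = 1 - P(none)
P(none) = (1 - 3/7)^5 = (4/7)^5 = 1024/16807
P(at least one) = 1 - 1024/16807 = 15783/16807

15783/16807


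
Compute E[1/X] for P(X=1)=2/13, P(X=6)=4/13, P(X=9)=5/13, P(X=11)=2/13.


E[1/X] = sum(g(x)*P(x))
= 1*2/13 + 1/6*4/13 + 1/9*5/13 + 1/11*2/13
= 337/1287

337/1287


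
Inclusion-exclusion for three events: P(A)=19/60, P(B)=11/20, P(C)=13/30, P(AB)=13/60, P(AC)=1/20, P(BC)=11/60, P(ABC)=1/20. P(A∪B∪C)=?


P(A∪B∪C) = P(A)+P(B)+P(C) - P(AB)-P(AC)-P(BC) + P(ABC)
= 19/60+11/20+13/30 - 13/60-1/20-11/60 + 1/20
= 9/10

9/10


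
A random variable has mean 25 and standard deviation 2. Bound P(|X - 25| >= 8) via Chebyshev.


k = 8/2 = 4
Chebyshev: P(|X-mu| >= k*sigma) <= 1/k^2 = 1/4^2 = 1/16

1/16


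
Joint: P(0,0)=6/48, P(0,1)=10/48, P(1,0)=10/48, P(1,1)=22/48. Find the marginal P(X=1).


P(X=1) = P(1,0)+P(1,1) = 10/48 + 22/48 = 32/48 = 2/3

2/3


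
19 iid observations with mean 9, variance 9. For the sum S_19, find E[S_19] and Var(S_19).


E[S_n] = n*mu = 19*9 = 171
Var(S_n) = n*sigma^2 = 19*9 = 171

E[S_19]=171, Var(S_19)=171


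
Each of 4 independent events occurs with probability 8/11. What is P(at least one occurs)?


P(at least one) = 1 - P(none)
P(none) = (1 - 8/11)^4 = (3/11)^4 = 81/14641
P(at least one) = 1 - 81/14641 = 14560/14641

14560/14641


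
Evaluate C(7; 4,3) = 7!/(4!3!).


7! = 5040
Denominator: 4!=24 * 3!=6
Coefficient = 5040 / 144 = 35

35


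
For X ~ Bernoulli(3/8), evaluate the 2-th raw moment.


For Bernoulli: X in {0,1}
E[X^2] = 0^2*(1-3/8) + 1^2*3/8 = 3/8

3/8


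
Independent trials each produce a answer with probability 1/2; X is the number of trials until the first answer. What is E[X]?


For geometric (trials until first success), E[X] = 1/p = 1/(1/2) = 2

2


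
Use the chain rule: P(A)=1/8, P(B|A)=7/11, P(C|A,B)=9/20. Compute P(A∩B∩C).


P(A∩B∩C) = P(A) * P(B|A) * P(C|A∩B)
= 1/8 * 7/11 * 9/20
= 7/88 * 9/20 = 63/1760

63/1760


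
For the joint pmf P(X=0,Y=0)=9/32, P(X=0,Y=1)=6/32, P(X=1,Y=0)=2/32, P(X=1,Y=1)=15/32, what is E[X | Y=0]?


P(Y=0) = 11/32
E[X|Y=0] = (0*9 + 1*2)/11 = 2/11

2/11


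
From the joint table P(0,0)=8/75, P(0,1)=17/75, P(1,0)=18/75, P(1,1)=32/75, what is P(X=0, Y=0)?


Read from table: P(X=0, Y=0) = 8/75

8/75


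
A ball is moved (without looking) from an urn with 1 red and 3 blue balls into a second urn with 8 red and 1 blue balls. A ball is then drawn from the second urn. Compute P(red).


P(transfer red) = 1/4; P(transfer blue) = 3/4
If red transferred: Urn II has 9 red of 10, so P(red|red moved) = 9/10
If blue transferred: Urn II has 8 red of 10, so P(red|blue moved) = 4/5
By total probability: P(red) = 1/4*9/10 + 3/4*4/5 = 33/40

33/40


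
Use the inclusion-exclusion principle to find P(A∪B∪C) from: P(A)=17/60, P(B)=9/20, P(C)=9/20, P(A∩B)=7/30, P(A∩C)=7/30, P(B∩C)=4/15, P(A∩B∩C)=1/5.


P(A∪B∪C) = P(A)+P(B)+P(C) - P(AB)-P(AC)-P(BC) + P(ABC)
= 17/60+9/20+9/20 - 7/30-7/30-4/15 + 1/5
= 13/20

13/20


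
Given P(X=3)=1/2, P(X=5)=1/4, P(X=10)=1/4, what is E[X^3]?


E[X^3] = sum(g(x)*P(x))
= 27*1/2 + 125*1/4 + 1000*1/4
= 1179/4

1179/4


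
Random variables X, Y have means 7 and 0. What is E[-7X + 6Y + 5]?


E[-7X + 6Y + 5] = -7*E[X] + 6*E[Y] + 5
= (-7)*(7) + (6)*(0) + (5)
= -49 + 0 + 5 = -44

-44


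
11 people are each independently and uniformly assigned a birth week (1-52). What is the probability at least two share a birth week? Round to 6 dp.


P(all different) = prod((52-i)/52 for i=0..10) = 0.320762
P(at least one match) = 1 - 0.320762 = 0.679238

0.679238


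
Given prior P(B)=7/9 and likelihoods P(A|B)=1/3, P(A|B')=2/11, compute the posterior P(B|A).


P(A) = P(A|B)P(B) + P(A|B')P(B') = 1/3*7/9 + 2/11*2/9 = 89/297
P(B|A) = P(A|B)P(B)/P(A) = (7/27)/(89/297) = 77/89

77/89


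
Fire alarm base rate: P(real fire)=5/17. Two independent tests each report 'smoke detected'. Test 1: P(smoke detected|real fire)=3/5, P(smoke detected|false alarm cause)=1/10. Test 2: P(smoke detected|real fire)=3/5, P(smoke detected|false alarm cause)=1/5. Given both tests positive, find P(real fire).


After test 1: P(+) = 3/5*5/17 + 1/10*12/17 = 21/85
P(B|+) = (3/17)/(21/85) = 5/7
After test 2 (use post1 as new prior): P(+) = 3/5*5/7 + 1/5*2/7 = 17/35
P(B|+,+) = (3/7)/(17/35) = 15/17

15/17


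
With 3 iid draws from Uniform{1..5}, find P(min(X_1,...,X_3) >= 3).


P(min >= 3) = P(all X_i >= 3) = (P(X_1 >= 3))^3
= (3/5)^3 = 27/125

27/125


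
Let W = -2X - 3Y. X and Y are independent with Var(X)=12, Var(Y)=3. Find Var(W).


Independence => Cov(X,Y)=0
Var(-2X - 3Y) = (-2)^2*Var(X) + (-3)^2*Var(Y)
= 4*12 + 9*3 = 75

75


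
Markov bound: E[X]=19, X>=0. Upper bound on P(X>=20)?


Markov: P(X >= a) <= E[X]/a
P(X >= 20) <= 19/20

19/20


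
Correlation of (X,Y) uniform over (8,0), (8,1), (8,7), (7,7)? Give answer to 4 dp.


Cov(X,Y) = -0.8125, Var(X) = 0.1875, Var(Y) = 10.6875
rho = Cov/(sqrt(VarX)*sqrt(VarY)) = -0.5740

-0.5740


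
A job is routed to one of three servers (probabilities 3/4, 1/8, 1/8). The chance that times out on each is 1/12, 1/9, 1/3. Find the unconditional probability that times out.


P(A) = P(A|B1)P(B1) + P(A|B2)P(B2) + P(A|B3)P(B3)
= 1/12*3/4 + 1/9*1/8 + 1/3*1/8
= 1/16 + 1/72 + 1/24 = 17/144

17/144


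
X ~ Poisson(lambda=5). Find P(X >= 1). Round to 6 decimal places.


P(X>=1) = 1 - P(X<=0) = 1 - (e^(-5)*5^0/0!)
≈ 1 - 0.0067379470 = 0.9932620530
≈ 0.993262

0.993262


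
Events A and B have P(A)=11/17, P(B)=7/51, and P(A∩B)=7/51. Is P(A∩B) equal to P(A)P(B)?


P(A)*P(B) = 11/17*7/51 = 77/867
P(A∩B) = 7/51 != 77/867, so not independent

No, A and B are not independent


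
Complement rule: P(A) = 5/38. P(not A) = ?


P(A') = 1 - P(A) = 1 - 5/38 = 33/38

33/38


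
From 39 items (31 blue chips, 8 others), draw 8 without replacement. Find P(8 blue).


P(X=8) = C(31,8)*C(8,0) / C(39,8)
= 7888725*1 / 61523748
= 7888725/61523748 = 67425/525844

67425/525844


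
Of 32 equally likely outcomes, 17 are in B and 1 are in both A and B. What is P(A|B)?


P(A|B) = P(A∩B)/P(B) = (1/32)/(17/32) = 1/17

1/17


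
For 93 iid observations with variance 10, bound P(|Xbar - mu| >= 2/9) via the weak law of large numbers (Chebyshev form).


Var(Xbar) = Var(X)/n = 10/93
Chebyshev: P(|Xbar-mu| >= 2/9) <= Var(Xbar)/(2/9)^2 = (10/93)/(4/81) = 135/62
Bound exceeds 1, so trivial bound: 1

1


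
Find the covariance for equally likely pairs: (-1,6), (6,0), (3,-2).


E[X]=8/3, E[Y]=4/3, E[XY]=-4
Cov(X,Y) = E[XY] - E[X]E[Y] = -4 - 8/3*4/3 = -68/9

-68/9


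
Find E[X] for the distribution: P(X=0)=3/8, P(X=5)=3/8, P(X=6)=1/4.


E[X] = sum(x * P(x))
= 0*3/8 + 5*3/8 + 6*1/4
= 27/8

27/8


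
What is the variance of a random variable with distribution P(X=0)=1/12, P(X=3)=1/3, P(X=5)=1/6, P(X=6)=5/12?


E[X] = 13/3, E[X^2] = 133/6
Var(X) = E[X^2] - (E[X])^2 = 133/6 - (13/3)^2 = 61/18

61/18


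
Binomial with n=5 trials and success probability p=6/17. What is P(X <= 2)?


P(X<=2) = P(X=0) + P(X=1) + P(X=2)
= 161051/1419857 + 439230/1419857 + 479160/1419857
= 1079441/1419857

1079441/1419857


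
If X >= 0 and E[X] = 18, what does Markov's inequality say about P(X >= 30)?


Markov: P(X >= a) <= E[X]/a
P(X >= 30) <= 18/30 = 3/5

3/5


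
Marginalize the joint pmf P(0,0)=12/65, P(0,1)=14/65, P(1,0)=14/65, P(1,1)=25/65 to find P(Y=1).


P(Y=1) = P(0,1)+P(1,1) = 14/65 + 25/65 = 39/65 = 3/5

3/5


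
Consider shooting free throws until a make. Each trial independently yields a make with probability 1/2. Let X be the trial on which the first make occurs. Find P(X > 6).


P(X > 6) = P(first 6 trials all fail) = (1-p)^6 = (1/2)^6 = 1/64

1/64


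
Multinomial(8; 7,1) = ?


8! = 40320
Denominator: 7!=5040 * 1!=1
Coefficient = 40320 / 5040 = 8

8


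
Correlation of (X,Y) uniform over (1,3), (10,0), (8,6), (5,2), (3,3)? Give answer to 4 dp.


Cov(X,Y) = -1.1200, Var(X) = 10.6400, Var(Y) = 3.7600
rho = Cov/(sqrt(VarX)*sqrt(VarY)) = -0.1771

-0.1771


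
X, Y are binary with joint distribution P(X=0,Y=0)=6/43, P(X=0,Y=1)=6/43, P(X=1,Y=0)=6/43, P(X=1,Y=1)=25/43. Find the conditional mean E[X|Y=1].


P(Y=1) = 31/43
E[X|Y=1] = (0*6 + 1*25)/31 = 25/31

25/31


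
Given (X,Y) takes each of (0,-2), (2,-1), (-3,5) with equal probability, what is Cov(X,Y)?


E[X]=-1/3, E[Y]=2/3, E[XY]=-17/3
Cov(X,Y) = E[XY] - E[X]E[Y] = -17/3 + 1/3*2/3 = -49/9

-49/9


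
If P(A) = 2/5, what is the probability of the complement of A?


P(A') = 1 - P(A) = 1 - 2/5 = 3/5

3/5


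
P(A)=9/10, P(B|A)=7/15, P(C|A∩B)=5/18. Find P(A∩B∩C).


P(A∩B∩C) = P(A) * P(B|A) * P(C|A∩B)
= 9/10 * 7/15 * 5/18
= 21/50 * 5/18 = 7/60

7/60


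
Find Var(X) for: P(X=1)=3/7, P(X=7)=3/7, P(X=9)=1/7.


E[X] = 33/7, E[X^2] = 33
Var(X) = E[X^2] - (E[X])^2 = 33 - (33/7)^2 = 528/49

528/49


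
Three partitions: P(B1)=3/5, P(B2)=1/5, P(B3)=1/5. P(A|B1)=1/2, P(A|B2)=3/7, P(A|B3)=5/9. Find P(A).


P(A) = P(A|B1)P(B1) + P(A|B2)P(B2) + P(A|B3)P(B3)
= 1/2*3/5 + 3/7*1/5 + 5/9*1/5
= 3/10 + 3/35 + 1/9 = 313/630

313/630


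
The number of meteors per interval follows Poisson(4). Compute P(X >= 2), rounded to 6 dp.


P(X>=2) = 1 - P(X<=1) = 1 - (e^(-4)*4^0/0! + e^(-4)*4^1/1!)
≈ 1 - (0.0183156389 + 0.0732625556)
= 1 - 0.0915781945 = 0.9084218055
≈ 0.908422

0.908422


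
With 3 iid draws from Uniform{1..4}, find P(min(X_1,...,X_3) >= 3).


P(min >= 3) = P(all X_i >= 3) = (P(X_1 >= 3))^3
= (2/4)^3 = (1/2)^3 = 1/8

1/8


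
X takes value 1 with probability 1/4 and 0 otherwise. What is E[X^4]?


For Bernoulli: X in {0,1}
E[X^4] = 0^4*(1-1/4) + 1^4*1/4 = 1/4

1/4


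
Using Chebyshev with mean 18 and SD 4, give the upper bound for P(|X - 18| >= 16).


k = 16/4 = 4
Chebyshev: P(|X-mu| >= k*sigma) <= 1/k^2 = 1/4^2 = 1/16

1/16


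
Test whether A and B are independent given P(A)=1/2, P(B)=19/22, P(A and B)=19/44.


P(A)*P(B) = 1/2*19/22 = 19/44
P(A∩B) = 19/44, which equals P(A)P(B), so independent

Yes, A and B are independent


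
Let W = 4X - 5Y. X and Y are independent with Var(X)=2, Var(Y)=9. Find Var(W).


Independence => Cov(X,Y)=0
Var(4X - 5Y) = 4^2*Var(X) + (-5)^2*Var(Y)
= 16*2 + 25*9 = 257

257


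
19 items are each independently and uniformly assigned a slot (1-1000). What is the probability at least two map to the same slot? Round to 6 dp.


P(all different) = prod((1000-i)/1000 for i=0..18) = 0.841925
P(at least one match) = 1 - 0.841925 = 0.158075

0.158075


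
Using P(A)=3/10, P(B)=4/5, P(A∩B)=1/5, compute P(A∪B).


P(A∪B) = P(A) + P(B) - P(A∩B)
= 3/10 + 4/5 - 1/5 = 9/10

9/10


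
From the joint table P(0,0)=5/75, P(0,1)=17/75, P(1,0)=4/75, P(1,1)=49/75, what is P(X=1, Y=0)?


Read from table: P(X=1, Y=0) = 4/75

4/75


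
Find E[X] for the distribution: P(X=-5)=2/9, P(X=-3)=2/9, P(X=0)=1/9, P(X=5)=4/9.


E[X] = sum(x * P(x))
= -5*2/9 - 3*2/9 + 0*1/9 + 5*4/9
= 4/9

4/9


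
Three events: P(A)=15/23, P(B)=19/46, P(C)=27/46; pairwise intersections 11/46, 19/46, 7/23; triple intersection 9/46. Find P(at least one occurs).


P(A∪B∪C) = P(A)+P(B)+P(C) - P(AB)-P(AC)-P(BC) + P(ABC)
= 15/23+19/46+27/46 - 11/46-19/46-7/23 + 9/46
= 41/46

41/46


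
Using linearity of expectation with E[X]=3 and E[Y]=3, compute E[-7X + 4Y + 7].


E[-7X + 4Y + 7] = -7*E[X] + 4*E[Y] + 7
= (-7)*(3) + (4)*(3) + (7)
= -21 + 12 + 7 = -2

-2


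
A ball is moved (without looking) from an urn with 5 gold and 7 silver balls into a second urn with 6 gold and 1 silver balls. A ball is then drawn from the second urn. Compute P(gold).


P(transfer gold) = 5/12; P(transfer silver) = 7/12
If gold transferred: Urn II has 7 gold of 8, so P(gold|gold moved) = 7/8
If silver transferred: Urn II has 6 gold of 8, so P(gold|silver moved) = 3/4
By total probability: P(gold) = 5/12*7/8 + 7/12*3/4 = 77/96

77/96


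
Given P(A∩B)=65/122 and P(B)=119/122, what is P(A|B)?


P(A|B) = P(A∩B)/P(B) = (65/122)/(119/122) = 65/119

65/119


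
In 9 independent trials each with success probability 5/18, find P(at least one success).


P(at least one) = 1 - P(none)
P(none) = (1 - 5/18)^9 = (13/18)^9 = 10604499373/198359290368
P(at least one) = 1 - 10604499373/198359290368 = 187754790995/198359290368

187754790995/198359290368


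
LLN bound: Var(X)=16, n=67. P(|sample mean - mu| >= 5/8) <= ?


Var(Xbar) = Var(X)/n = 16/67
Chebyshev: P(|Xbar-mu| >= 5/8) <= Var(Xbar)/(5/8)^2 = (16/67)/(25/64) = 1024/1675

1024/1675


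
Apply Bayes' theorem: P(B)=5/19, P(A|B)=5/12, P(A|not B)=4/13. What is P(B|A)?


P(A) = P(A|B)P(B) + P(A|B')P(B') = 5/12*5/19 + 4/13*14/19 = 997/2964
P(B|A) = P(A|B)P(B)/P(A) = (25/228)/(997/2964) = 325/997

325/997


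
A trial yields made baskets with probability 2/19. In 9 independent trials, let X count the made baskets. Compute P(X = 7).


P(X=7) = C(9,7) * p^7 * (1-p)^2
= 36 * 128/893871739 * 289/361
= 1331712/322687697779

1331712/322687697779


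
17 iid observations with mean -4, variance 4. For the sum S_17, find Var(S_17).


By independence, Var(S_n) = n*Var(X_1) = 17*4 = 68

68


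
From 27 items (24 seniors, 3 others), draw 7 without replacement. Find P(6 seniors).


P(X=6) = C(24,6)*C(3,1) / C(27,7)
= 134596*3 / 888030
= 403788/888030 = 266/585

266/585


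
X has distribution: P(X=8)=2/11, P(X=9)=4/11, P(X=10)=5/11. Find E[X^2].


E[X^2] = sum(g(x)*P(x))
= 64*2/11 + 81*4/11 + 100*5/11
= 952/11

952/11


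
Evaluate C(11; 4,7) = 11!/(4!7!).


11! = 39916800
Denominator: 4!=24 * 7!=5040
Coefficient = 39916800 / 120960 = 330

330


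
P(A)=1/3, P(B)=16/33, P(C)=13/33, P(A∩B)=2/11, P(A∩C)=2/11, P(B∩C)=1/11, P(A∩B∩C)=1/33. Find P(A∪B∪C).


P(A∪B∪C) = P(A)+P(B)+P(C) - P(AB)-P(AC)-P(BC) + P(ABC)
= 1/3+16/33+13/33 - 2/11-2/11-1/11 + 1/33
= 26/33

26/33


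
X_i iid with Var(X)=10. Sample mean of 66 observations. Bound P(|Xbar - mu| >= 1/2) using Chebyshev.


Var(Xbar) = Var(X)/n = 10/66
Chebyshev: P(|Xbar-mu| >= 1/2) <= Var(Xbar)/(1/2)^2 = (5/33)/(1/4) = 20/33

20/33


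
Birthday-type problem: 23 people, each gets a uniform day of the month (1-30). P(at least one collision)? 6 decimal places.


P(all different) = prod((30-i)/30 for i=0..22) = 0.000006
P(at least one match) = 1 - 0.000006 = 0.999994

0.999994


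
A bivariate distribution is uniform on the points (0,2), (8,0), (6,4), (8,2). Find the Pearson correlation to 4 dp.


Cov(X,Y) = -1.0000, Var(X) = 10.7500, Var(Y) = 2.0000
rho = Cov/(sqrt(VarX)*sqrt(VarY)) = -0.2157

-0.2157


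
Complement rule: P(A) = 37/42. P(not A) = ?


P(A') = 1 - P(A) = 1 - 37/42 = 5/42

5/42


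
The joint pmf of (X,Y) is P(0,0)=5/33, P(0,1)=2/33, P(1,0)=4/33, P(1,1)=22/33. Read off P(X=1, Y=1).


Read from table: P(X=1, Y=1) = 22/33 = 2/3

2/3


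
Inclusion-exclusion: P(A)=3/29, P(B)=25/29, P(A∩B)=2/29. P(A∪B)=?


P(A∪B) = P(A) + P(B) - P(A∩B)
= 3/29 + 25/29 - 2/29 = 26/29

26/29


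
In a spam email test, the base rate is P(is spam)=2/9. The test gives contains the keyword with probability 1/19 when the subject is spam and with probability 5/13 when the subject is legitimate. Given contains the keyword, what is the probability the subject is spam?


P(A) = P(A|B)P(B) + P(A|B')P(B') = 1/19*2/9 + 5/13*7/9 = 691/2223
P(B|A) = P(A|B)P(B)/P(A) = (2/171)/(691/2223) = 26/691

26/691


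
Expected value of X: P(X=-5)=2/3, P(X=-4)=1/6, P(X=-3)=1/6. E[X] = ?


E[X] = sum(x * P(x))
= -5*2/3 - 4*1/6 - 3*1/6
= -9/2

-9/2


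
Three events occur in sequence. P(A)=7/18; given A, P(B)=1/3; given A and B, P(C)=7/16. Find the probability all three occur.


P(A∩B∩C) = P(A) * P(B|A) * P(C|A∩B)
= 7/18 * 1/3 * 7/16
= 7/54 * 7/16 = 49/864

49/864


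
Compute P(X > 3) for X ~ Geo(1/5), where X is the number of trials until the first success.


P(X > 3) = P(first 3 trials all fail) = (1-p)^3 = (4/5)^3 = 64/125

64/125


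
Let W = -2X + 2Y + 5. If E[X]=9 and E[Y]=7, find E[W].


E[-2X + 2Y + 5] = -2*E[X] + 2*E[Y] + 5
= (-2)*(9) + (2)*(7) + (5)
= -18 + 14 + 5 = 1

1


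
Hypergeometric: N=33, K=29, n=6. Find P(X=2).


P(X=2) = C(29,2)*C(4,4) / C(33,6)
= 406*1 / 1107568
= 406/1107568 = 1/2728

1/2728


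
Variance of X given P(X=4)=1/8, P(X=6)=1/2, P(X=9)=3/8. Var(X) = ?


E[X] = 55/8, E[X^2] = 403/8
Var(X) = E[X^2] - (E[X])^2 = 403/8 - (55/8)^2 = 199/64

199/64


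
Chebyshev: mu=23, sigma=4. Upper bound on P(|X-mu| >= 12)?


k = 12/4 = 3
Chebyshev: P(|X-mu| >= k*sigma) <= 1/k^2 = 1/3^2 = 1/9

1/9


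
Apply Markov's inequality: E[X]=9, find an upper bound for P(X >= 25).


Markov: P(X >= a) <= E[X]/a
P(X >= 25) <= 9/25

9/25


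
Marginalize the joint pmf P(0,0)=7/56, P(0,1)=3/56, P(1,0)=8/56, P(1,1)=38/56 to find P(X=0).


P(X=0) = P(0,0)+P(0,1) = 7/56 + 3/56 = 10/56 = 5/28

5/28


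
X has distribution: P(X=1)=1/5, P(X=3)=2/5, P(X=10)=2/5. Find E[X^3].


E[X^3] = sum(g(x)*P(x))
= 1*1/5 + 27*2/5 + 1000*2/5
= 411

411


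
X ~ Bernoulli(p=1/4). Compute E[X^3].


For Bernoulli: X in {0,1}
E[X^3] = 0^3*(1-1/4) + 1^3*1/4 = 1/4

1/4


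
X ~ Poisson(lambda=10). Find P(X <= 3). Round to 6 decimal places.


P(X<=3) = e^(-10)*10^0/0! + e^(-10)*10^1/1! + e^(-10)*10^2/2! + e^(-10)*10^3/3!
≈ 0.0000453999 + 0.0004539993 + 0.0022699965 + 0.0075666550
= 0.0103360507
≈ 0.010336

0.010336


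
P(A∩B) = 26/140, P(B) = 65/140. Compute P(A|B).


P(A|B) = P(A∩B)/P(B) = (26/140)/(65/140) = 26/65 = 2/5

2/5


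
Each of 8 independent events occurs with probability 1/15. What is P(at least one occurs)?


P(at least one) = 1 - P(none)
P(none) = (1 - 1/15)^8 = (14/15)^8 = 1475789056/2562890625
P(at least one) = 1 - 1475789056/2562890625 = 1087101569/2562890625

1087101569/2562890625


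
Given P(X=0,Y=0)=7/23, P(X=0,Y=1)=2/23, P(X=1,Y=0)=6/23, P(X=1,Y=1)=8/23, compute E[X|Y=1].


P(Y=1) = 10/23
E[X|Y=1] = (0*2 + 1*8)/10 = 8/10 = 4/5

4/5


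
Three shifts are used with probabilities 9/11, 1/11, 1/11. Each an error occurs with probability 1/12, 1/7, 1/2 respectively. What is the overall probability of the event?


P(A) = P(A|B1)P(B1) + P(A|B2)P(B2) + P(A|B3)P(B3)
= 1/12*9/11 + 1/7*1/11 + 1/2*1/11
= 3/44 + 1/77 + 1/22 = 39/308

39/308


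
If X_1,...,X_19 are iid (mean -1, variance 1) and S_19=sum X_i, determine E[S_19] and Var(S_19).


E[S_n] = n*mu = 19*-1 = -19
Var(S_n) = n*sigma^2 = 19*1 = 19

E[S_19]=-19, Var(S_19)=19


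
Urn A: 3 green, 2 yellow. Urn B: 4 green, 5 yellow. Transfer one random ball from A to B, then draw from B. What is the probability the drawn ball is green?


P(transfer green) = 3/5; P(transfer yellow) = 2/5
If green transferred: Urn II has 5 green of 10, so P(green|green moved) = 1/2
If yellow transferred: Urn II has 4 green of 10, so P(green|yellow moved) = 2/5
By total probability: P(green) = 3/5*1/2 + 2/5*2/5 = 23/50

23/50


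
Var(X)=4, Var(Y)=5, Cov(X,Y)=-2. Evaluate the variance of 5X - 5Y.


Var(5X - 5Y) = 5^2*Var(X) + (-5)^2*Var(Y) + 2*5*(-5)*Cov(X,Y)
= 25*4 + 25*5 - 50*(-2)
= 100 + 125 + 100 = 325

325


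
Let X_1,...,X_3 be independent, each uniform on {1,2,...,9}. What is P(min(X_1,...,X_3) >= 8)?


P(min >= 8) = P(all X_i >= 8) = (P(X_1 >= 8))^3
= (2/9)^3 = 8/729

8/729


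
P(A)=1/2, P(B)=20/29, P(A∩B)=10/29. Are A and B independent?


P(A)*P(B) = 1/2*20/29 = 10/29
P(A∩B) = 10/29, which equals P(A)P(B), so independent

Yes, A and B are independent


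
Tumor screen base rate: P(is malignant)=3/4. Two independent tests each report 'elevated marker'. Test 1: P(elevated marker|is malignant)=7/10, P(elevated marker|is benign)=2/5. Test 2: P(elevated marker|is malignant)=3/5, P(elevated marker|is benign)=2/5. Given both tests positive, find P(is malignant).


After test 1: P(+) = 7/10*3/4 + 2/5*1/4 = 5/8
P(B|+) = (21/40)/(5/8) = 21/25
After test 2 (use post1 as new prior): P(+) = 3/5*21/25 + 2/5*4/25 = 71/125
P(B|+,+) = (63/125)/(71/125) = 63/71

63/71


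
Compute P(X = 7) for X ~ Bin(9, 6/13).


P(X=7) = C(9,7) * p^7 * (1-p)^2
= 36 * 279936/62748517 * 49/169
= 493807104/10604499373

493807104/10604499373


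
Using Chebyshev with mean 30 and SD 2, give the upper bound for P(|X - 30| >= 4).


k = 4/2 = 2
Chebyshev: P(|X-mu| >= k*sigma) <= 1/k^2 = 1/2^2 = 1/4

1/4


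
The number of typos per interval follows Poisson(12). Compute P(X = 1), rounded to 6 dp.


P(X=1) = e^(-12) * 12^1 / 1!
≈ 0.000006144212353 * 12 / 1
≈ 0.000074

0.000074


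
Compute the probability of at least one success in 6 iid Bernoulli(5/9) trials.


P(at least one) = 1 - P(none)
P(none) = (1 - 5/9)^6 = (4/9)^6 = 4096/531441
P(at least one) = 1 - 4096/531441 = 527345/531441

527345/531441


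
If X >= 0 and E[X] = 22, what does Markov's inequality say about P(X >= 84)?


Markov: P(X >= a) <= E[X]/a
P(X >= 84) <= 22/84 = 11/42

11/42


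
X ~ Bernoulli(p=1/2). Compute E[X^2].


For Bernoulli: X in {0,1}
E[X^2] = 0^2*(1-1/2) + 1^2*1/2 = 1/2

1/2


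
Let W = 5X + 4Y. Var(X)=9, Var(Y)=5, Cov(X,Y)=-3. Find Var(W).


Var(5X + 4Y) = 5^2*Var(X) + 4^2*Var(Y) + 2*5*4*Cov(X,Y)
= 25*9 + 16*5 + 40*(-3)
= 225 + 80 - 120 = 185

185


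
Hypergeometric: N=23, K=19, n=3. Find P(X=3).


P(X=3) = C(19,3)*C(4,0) / C(23,3)
= 969*1 / 1771
= 969/1771

969/1771


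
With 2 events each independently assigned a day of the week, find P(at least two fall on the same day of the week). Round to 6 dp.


P(all different) = prod((7-i)/7 for i=0..1) = 0.857143
P(at least one match) = 1 - 0.857143 = 0.142857

0.142857


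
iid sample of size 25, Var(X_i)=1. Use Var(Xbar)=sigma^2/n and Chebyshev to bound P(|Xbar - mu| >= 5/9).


Var(Xbar) = Var(X)/n = 1/25
Chebyshev: P(|Xbar-mu| >= 5/9) <= Var(Xbar)/(5/9)^2 = (1/25)/(25/81) = 81/625

81/625


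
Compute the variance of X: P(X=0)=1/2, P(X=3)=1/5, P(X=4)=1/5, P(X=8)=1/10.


E[X] = 11/5, E[X^2] = 57/5
Var(X) = E[X^2] - (E[X])^2 = 57/5 - (11/5)^2 = 164/25

164/25


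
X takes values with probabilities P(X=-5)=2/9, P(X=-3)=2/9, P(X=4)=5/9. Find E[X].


E[X] = sum(x * P(x))
= -5*2/9 - 3*2/9 + 4*5/9
= 4/9

4/9


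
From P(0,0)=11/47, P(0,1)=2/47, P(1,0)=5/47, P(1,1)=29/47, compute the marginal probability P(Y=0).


P(Y=0) = P(0,0)+P(1,0) = 11/47 + 5/47 = 16/47

16/47


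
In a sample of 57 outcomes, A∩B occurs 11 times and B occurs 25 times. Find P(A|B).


P(A|B) = P(A∩B)/P(B) = (11/57)/(25/57) = 11/25

11/25


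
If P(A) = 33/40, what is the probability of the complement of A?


P(A') = 1 - P(A) = 1 - 33/40 = 7/40

7/40


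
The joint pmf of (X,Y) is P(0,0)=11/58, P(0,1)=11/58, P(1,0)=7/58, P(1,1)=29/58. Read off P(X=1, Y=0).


Read from table: P(X=1, Y=0) = 7/58

7/58


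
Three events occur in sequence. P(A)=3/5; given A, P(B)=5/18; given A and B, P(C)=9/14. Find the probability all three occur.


P(A∩B∩C) = P(A) * P(B|A) * P(C|A∩B)
= 3/5 * 5/18 * 9/14
= 1/6 * 9/14 = 3/28

3/28


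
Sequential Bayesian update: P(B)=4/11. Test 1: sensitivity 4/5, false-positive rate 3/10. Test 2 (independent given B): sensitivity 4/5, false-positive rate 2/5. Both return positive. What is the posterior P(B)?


After test 1: P(+) = 4/5*4/11 + 3/10*7/11 = 53/110
P(B|+) = (16/55)/(53/110) = 32/53
After test 2 (use post1 as new prior): P(+) = 4/5*32/53 + 2/5*21/53 = 34/53
P(B|+,+) = (128/265)/(34/53) = 64/85

64/85


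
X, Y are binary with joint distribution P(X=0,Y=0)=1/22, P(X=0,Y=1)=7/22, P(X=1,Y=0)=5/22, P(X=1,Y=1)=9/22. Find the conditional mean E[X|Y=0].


P(Y=0) = 6/22
E[X|Y=0] = (0*1 + 1*5)/6 = 5/6

5/6


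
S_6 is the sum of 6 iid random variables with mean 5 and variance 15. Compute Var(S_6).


By independence, Var(S_n) = n*Var(X_1) = 6*15 = 90

90


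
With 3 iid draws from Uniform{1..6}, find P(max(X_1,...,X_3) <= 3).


P(max <= 3) = P(all X_i <= 3) = (P(X_1 <= 3))^3
= (3/6)^3 = (1/2)^3 = 1/8

1/8


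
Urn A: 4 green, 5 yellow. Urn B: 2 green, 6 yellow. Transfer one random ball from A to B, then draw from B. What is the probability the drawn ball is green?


P(transfer green) = 4/9; P(transfer yellow) = 5/9
If green transferred: Urn II has 3 green of 9, so P(green|green moved) = 1/3
If yellow transferred: Urn II has 2 green of 9, so P(green|yellow moved) = 2/9
By total probability: P(green) = 4/9*1/3 + 5/9*2/9 = 22/81

22/81


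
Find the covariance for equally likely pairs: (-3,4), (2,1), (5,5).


E[X]=4/3, E[Y]=10/3, E[XY]=5
Cov(X,Y) = E[XY] - E[X]E[Y] = 5 - 4/3*10/3 = 5/9

5/9


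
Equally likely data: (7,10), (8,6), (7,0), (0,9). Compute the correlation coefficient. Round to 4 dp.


Cov(X,Y) = -4.8750, Var(X) = 10.2500, Var(Y) = 15.1875
rho = Cov/(sqrt(VarX)*sqrt(VarY)) = -0.3907

-0.3907


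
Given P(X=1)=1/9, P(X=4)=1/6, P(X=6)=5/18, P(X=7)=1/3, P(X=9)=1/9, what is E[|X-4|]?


E[|X-4|] = sum(g(x)*P(x))
= 3*1/9 + 0*1/6 + 2*5/18 + 3*1/3 + 5*1/9
= 22/9

22/9


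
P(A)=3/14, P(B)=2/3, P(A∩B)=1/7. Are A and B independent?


P(A)*P(B) = 3/14*2/3 = 1/7
P(A∩B) = 1/7, which equals P(A)P(B), so independent

Yes, A and B are independent


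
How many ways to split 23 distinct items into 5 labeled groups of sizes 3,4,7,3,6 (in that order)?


23! = 25852016738884976640000
Denominator: 3!=6 * 4!=24 * 7!=5040 * 3!=6 * 6!=720
Coefficient = 25852016738884976640000 / 3135283200 = 8245512475200

8245512475200


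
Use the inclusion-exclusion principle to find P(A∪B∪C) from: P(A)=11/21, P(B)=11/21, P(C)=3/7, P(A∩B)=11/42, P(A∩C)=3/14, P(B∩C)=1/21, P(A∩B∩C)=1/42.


P(A∪B∪C) = P(A)+P(B)+P(C) - P(AB)-P(AC)-P(BC) + P(ABC)
= 11/21+11/21+3/7 - 11/42-3/14-1/21 + 1/42
= 41/42

41/42


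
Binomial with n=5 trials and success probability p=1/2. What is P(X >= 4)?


P(X>=4) = P(X=4) + P(X=5)
= 5/32 + 1/32
= 3/16

3/16


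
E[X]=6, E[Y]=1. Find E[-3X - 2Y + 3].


E[-3X - 2Y + 3] = -3*E[X] - 2*E[Y] + 3
= (-3)*(6) + (-2)*(1) + (3)
= -18 - 2 + 3 = -17

-17


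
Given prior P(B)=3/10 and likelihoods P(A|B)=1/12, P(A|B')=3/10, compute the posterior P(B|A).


P(A) = P(A|B)P(B) + P(A|B')P(B') = 1/12*3/10 + 3/10*7/10 = 47/200
P(B|A) = P(A|B)P(B)/P(A) = (1/40)/(47/200) = 5/47

5/47


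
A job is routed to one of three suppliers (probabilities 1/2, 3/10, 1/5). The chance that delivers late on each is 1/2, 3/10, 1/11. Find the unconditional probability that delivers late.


P(A) = P(A|B1)P(B1) + P(A|B2)P(B2) + P(A|B3)P(B3)
= 1/2*1/2 + 3/10*3/10 + 1/11*1/5
= 1/4 + 9/100 + 1/55 = 197/550

197/550


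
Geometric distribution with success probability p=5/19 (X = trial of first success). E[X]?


For geometric (trials until first success), E[X] = 1/p = 1/(5/19) = 19/5

19/5


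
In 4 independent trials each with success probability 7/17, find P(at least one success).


P(at least one) = 1 - P(none)
P(none) = (1 - 7/17)^4 = (10/17)^4 = 10000/83521
P(at least one) = 1 - 10000/83521 = 73521/83521

73521/83521


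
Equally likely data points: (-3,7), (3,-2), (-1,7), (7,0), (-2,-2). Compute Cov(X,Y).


E[X]=4/5, E[Y]=2, E[XY]=-6
Cov(X,Y) = E[XY] - E[X]E[Y] = -6 - 4/5*2 = -38/5

-38/5


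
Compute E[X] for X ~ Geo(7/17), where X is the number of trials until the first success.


For geometric (trials until first success), E[X] = 1/p = 1/(7/17) = 17/7

17/7


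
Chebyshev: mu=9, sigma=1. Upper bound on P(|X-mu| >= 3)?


k = 3/1 = 3
Chebyshev: P(|X-mu| >= k*sigma) <= 1/k^2 = 1/3^2 = 1/9

1/9


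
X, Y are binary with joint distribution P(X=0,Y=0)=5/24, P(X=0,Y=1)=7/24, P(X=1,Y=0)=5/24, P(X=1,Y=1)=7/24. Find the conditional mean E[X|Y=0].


P(Y=0) = 10/24
E[X|Y=0] = (0*5 + 1*5)/10 = 5/10 = 1/2

1/2


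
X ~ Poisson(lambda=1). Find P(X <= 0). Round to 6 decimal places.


P(X<=0) = e^(-1)*1^0/0!
≈ 0.3678794412
≈ 0.367879

0.367879


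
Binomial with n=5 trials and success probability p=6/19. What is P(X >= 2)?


P(X>=2) = P(X=2) + P(X=3) + P(X=4) + P(X=5)
= 790920/2476099 + 365040/2476099 + 84240/2476099 + 7776/2476099
= 1247976/2476099

1247976/2476099


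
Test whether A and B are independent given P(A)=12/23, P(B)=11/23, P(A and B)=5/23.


P(A)*P(B) = 12/23*11/23 = 132/529
P(A∩B) = 5/23 != 132/529, so not independent

No, A and B are not independent


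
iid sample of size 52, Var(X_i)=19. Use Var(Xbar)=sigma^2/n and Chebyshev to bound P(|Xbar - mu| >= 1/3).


Var(Xbar) = Var(X)/n = 19/52
Chebyshev: P(|Xbar-mu| >= 1/3) <= Var(Xbar)/(1/3)^2 = (19/52)/(1/9) = 171/52
Bound exceeds 1, so trivial bound: 1

1


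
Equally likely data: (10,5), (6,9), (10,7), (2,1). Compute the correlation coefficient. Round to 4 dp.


Cov(X,Y) = 5.5000, Var(X) = 11.0000, Var(Y) = 8.7500
rho = Cov/(sqrt(VarX)*sqrt(VarY)) = 0.5606

0.5606


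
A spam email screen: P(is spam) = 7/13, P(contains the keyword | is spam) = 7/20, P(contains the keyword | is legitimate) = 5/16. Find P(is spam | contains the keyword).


P(A) = P(A|B)P(B) + P(A|B')P(B') = 7/20*7/13 + 5/16*6/13 = 173/520
P(B|A) = P(A|B)P(B)/P(A) = (49/260)/(173/520) = 98/173

98/173


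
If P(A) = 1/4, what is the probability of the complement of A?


P(A') = 1 - P(A) = 1 - 1/4 = 3/4

3/4


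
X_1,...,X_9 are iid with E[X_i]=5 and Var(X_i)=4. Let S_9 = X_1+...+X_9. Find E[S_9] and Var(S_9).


E[S_n] = n*mu = 9*5 = 45
Var(S_n) = n*sigma^2 = 9*4 = 36

E[S_9]=45, Var(S_9)=36


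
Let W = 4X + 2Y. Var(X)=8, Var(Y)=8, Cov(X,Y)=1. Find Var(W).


Var(4X + 2Y) = 4^2*Var(X) + 2^2*Var(Y) + 2*4*2*Cov(X,Y)
= 16*8 + 4*8 + 16*1
= 128 + 32 + 16 = 176

176


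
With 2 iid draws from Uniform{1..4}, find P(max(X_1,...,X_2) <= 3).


P(max <= 3) = P(all X_i <= 3) = (P(X_1 <= 3))^2
= (3/4)^2 = 9/16

9/16


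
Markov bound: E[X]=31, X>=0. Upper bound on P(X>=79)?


Markov: P(X >= a) <= E[X]/a
P(X >= 79) <= 31/79

31/79


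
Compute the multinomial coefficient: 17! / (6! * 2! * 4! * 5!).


17! = 355687428096000
Denominator: 6!=720 * 2!=2 * 4!=24 * 5!=120
Coefficient = 355687428096000 / 4147200 = 85765680

85765680


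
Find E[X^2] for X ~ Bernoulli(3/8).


For Bernoulli: X in {0,1}
E[X^2] = 0^2*(1-3/8) + 1^2*3/8 = 3/8

3/8


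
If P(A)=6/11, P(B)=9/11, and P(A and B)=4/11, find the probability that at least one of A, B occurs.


P(A∪B) = P(A) + P(B) - P(A∩B)
= 6/11 + 9/11 - 4/11 = 1

1


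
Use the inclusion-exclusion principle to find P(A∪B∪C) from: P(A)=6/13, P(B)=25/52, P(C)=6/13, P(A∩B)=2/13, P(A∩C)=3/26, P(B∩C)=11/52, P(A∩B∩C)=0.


P(A∪B∪C) = P(A)+P(B)+P(C) - P(AB)-P(AC)-P(BC) + P(ABC)
= 6/13+25/52+6/13 - 2/13-3/26-11/52 + 0
= 12/13

12/13


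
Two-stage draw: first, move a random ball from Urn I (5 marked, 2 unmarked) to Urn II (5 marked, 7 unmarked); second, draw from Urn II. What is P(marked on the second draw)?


P(transfer marked) = 5/7; P(transfer unmarked) = 2/7
If marked transferred: Urn II has 6 marked of 13, so P(marked|marked moved) = 6/13
If unmarked transferred: Urn II has 5 marked of 13, so P(marked|unmarked moved) = 5/13
By total probability: P(marked) = 5/7*6/13 + 2/7*5/13 = 40/91

40/91


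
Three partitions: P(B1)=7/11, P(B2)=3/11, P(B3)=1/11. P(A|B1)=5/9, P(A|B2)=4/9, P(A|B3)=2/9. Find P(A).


P(A) = P(A|B1)P(B1) + P(A|B2)P(B2) + P(A|B3)P(B3)
= 5/9*7/11 + 4/9*3/11 + 2/9*1/11
= 35/99 + 4/33 + 2/99 = 49/99

49/99


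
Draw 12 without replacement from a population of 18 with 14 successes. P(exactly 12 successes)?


P(X=12) = C(14,12)*C(4,0) / C(18,12)
= 91*1 / 18564
= 91/18564 = 1/204

1/204
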